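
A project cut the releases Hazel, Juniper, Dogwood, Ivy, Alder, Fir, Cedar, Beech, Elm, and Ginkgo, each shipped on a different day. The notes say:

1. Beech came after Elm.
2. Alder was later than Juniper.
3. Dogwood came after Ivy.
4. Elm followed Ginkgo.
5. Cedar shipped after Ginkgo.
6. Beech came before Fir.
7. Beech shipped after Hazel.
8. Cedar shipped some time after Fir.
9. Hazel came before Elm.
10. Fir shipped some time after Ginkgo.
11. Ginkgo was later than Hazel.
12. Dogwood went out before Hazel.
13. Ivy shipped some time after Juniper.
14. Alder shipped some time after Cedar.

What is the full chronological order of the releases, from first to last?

The constraints fix every adjacent pair, so only one ordering works:
Juniper → Ivy → Dogwood → Hazel → Ginkgo → Elm → Beech → Fir → Cedar → Alder.

Juniper, Ivy, Dogwood, Hazel, Ginkgo, Elm, Beech, Fir, Cedar, Alder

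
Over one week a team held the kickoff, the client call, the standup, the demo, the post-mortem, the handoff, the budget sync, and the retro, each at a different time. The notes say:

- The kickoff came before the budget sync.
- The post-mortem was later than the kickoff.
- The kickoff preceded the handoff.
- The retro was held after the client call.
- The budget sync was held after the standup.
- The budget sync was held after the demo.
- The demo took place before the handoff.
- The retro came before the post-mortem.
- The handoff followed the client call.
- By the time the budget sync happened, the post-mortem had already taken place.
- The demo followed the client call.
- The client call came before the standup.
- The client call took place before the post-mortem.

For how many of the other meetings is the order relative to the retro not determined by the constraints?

4

Forced before the retro: the client call; forced after the retro: the budget sync and the post-mortem.
That leaves the demo, the handoff, the kickoff, and the standup with no forced order relative to the retro — 4.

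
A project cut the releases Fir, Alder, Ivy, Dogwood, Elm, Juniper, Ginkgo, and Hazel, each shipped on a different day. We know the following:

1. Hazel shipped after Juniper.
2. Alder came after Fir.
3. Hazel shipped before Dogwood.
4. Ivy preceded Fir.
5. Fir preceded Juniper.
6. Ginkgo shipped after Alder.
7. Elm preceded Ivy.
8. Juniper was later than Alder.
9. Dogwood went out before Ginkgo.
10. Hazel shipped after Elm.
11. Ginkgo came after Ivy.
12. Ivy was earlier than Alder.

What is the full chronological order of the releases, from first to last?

Elm, Ivy, Fir, Alder, Juniper, Hazel, Dogwood, Ginkgo

The constraints fix every adjacent pair, so only one ordering works:
Elm → Ivy → Fir → Alder → Juniper → Hazel → Dogwood → Ginkgo.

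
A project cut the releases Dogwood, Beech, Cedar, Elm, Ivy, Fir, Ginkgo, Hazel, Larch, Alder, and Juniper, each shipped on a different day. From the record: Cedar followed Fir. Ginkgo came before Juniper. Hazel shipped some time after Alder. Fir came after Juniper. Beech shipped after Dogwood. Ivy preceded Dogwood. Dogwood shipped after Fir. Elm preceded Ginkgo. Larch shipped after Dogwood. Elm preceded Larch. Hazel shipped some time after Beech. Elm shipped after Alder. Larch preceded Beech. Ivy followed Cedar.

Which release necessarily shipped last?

Hazel

Every other release has a chain of constraints placing it before Hazel, so Hazel is last.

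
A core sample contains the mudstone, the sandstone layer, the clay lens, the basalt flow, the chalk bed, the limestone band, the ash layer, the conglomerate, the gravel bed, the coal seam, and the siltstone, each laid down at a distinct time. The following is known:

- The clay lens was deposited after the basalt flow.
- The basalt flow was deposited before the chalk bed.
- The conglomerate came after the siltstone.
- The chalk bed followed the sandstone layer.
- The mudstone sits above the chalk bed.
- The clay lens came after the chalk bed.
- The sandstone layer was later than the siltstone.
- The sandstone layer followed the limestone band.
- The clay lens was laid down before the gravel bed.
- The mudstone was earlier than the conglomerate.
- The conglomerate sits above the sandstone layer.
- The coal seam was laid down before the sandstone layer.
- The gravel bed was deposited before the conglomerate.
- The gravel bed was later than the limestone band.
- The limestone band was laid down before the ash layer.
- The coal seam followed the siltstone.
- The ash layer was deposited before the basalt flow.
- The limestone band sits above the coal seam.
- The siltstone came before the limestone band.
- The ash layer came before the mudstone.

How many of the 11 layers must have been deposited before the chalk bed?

Directly stated before the chalk bed: the basalt flow and the sandstone layer.
The ash layer reaches the chalk bed via the ash layer → the basalt flow → the chalk bed.
The coal seam reaches the chalk bed via the coal seam → the sandstone layer → the chalk bed.
The limestone band reaches the chalk bed via the limestone band → the sandstone layer → the chalk bed.
Likewise the siltstone reaches the chalk bed by chaining the stated constraints.
That's the ash layer, the basalt flow, the coal seam, the limestone band, the sandstone layer, and the siltstone — 6 in all.

6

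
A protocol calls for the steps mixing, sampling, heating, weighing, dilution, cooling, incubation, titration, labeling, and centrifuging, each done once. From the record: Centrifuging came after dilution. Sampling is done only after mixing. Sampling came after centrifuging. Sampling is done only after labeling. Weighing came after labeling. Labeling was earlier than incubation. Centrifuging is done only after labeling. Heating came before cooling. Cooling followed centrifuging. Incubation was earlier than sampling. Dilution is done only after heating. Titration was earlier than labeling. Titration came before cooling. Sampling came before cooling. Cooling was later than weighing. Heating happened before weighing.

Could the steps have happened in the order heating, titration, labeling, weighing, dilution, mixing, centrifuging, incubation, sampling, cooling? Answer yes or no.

Check each stated constraint against the proposed order — e.g. titration is ahead of cooling; heating is ahead of cooling. Every pair is in the required order; nothing is violated.

yes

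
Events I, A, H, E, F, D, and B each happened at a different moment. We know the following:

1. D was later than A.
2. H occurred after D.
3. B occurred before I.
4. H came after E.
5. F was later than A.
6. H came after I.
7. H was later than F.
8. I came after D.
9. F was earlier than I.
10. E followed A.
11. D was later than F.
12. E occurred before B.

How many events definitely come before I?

5

Directly stated before I: B, D, and F.
A reaches I via A → F → I.
E reaches I via E → B → I.
No chain forces H ahead of I.
That's A, B, D, E, and F — 5 in all.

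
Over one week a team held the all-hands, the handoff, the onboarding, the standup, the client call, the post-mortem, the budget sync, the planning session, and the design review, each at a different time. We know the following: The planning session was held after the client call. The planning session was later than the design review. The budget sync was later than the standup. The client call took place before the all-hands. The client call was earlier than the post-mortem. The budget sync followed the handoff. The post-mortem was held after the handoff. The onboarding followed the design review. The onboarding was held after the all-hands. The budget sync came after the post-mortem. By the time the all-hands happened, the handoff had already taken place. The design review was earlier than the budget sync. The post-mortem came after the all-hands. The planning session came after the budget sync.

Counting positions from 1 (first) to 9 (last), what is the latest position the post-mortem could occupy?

The post-mortem must come before the budget sync and the planning session — 2 meetings forced after it.
Everything else can be placed before the post-mortem in some valid order, so the post-mortem can sit as late as position 9 − 2 = 7.

7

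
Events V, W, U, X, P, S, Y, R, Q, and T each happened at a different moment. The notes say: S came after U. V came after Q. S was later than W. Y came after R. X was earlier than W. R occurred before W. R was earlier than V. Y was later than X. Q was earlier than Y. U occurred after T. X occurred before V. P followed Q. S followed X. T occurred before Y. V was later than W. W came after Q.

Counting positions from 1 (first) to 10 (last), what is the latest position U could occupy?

9

U must come before S — 1 event forced after it.
Everything else can be placed before U in some valid order, so U can sit as late as position 10 − 1 = 9.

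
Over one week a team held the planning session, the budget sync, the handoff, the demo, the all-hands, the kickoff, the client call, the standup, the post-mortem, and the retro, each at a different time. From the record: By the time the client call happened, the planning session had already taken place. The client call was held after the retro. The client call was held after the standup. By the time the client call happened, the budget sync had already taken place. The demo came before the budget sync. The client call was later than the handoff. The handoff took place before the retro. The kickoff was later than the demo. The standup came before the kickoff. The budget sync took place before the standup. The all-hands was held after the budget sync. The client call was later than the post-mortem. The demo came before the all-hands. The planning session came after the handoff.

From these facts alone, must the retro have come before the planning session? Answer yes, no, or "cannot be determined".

cannot be determined

No chain of stated constraints runs from the retro to the planning session, and none runs from the planning session to the retro either.
So the relative order of the retro and the planning session is not fixed by the given facts.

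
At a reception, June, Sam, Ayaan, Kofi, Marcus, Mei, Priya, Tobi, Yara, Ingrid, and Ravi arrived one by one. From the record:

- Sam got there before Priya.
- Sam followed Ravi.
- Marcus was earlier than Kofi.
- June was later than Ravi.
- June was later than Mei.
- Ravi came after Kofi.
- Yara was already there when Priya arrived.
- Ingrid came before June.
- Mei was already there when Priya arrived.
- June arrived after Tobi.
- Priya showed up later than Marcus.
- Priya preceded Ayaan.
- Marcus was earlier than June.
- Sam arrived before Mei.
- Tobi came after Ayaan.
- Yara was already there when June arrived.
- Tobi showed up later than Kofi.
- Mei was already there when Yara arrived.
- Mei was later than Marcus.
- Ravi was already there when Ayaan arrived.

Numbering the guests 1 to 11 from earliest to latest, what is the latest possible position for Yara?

7

Yara must come before Ayaan, June, Priya, and Tobi — 4 guests forced after them.
Everything else can be placed before Yara in some valid order, so Yara can sit as late as position 11 − 4 = 7.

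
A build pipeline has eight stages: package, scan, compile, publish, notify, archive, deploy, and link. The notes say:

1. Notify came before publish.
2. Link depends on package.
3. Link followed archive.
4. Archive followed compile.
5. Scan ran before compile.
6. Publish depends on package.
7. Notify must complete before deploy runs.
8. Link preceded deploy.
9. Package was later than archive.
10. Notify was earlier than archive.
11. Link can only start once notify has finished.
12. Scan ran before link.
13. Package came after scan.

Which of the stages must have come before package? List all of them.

archive, compile, notify, scan

Directly stated before package: archive and scan.
Compile reaches package via compile → archive → package.
Notify reaches package via notify → archive → package.
No chain forces publish (or any of the others) ahead of package.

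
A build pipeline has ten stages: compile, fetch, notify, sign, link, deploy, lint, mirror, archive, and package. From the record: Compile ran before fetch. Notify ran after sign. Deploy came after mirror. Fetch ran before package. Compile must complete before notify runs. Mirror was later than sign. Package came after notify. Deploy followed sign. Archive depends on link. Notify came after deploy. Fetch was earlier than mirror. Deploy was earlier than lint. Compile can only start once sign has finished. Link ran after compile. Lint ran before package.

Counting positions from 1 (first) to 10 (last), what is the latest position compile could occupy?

Compile must come before archive, deploy, fetch, link, lint, mirror, notify, and package — 8 stages forced after it.
Everything else can be placed before compile in some valid order, so compile can sit as late as position 10 − 8 = 2.

2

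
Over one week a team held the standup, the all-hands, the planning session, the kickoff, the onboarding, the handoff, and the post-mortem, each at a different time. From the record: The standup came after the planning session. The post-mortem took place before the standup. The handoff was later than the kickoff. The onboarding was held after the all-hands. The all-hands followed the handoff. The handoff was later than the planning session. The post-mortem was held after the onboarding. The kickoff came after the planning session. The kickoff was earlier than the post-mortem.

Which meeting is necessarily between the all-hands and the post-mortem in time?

Tracing the constraints gives the all-hands → the onboarding → the post-mortem, so the onboarding sits after the all-hands and before the post-mortem.
No other meeting is forced both after the all-hands and before the post-mortem.

the onboarding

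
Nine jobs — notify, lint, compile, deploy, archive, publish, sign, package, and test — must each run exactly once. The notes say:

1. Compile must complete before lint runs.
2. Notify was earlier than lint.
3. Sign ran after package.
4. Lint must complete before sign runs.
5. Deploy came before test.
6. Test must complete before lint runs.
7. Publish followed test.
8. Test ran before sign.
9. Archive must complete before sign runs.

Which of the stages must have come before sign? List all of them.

Directly stated before sign: archive, lint, package, and test.
Compile reaches sign via compile → lint → sign.
Deploy reaches sign via deploy → test → sign.
Notify reaches sign via notify → lint → sign.

archive, compile, deploy, lint, notify, package, test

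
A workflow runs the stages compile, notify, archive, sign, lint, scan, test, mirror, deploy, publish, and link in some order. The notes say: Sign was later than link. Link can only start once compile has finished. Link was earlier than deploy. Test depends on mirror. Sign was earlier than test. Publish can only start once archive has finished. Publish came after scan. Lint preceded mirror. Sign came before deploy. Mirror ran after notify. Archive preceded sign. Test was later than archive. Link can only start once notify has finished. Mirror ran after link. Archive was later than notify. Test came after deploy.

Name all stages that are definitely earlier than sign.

archive, compile, link, notify

Directly stated before sign: archive and link.
Compile reaches sign via compile → link → sign.
Notify reaches sign via notify → archive → sign.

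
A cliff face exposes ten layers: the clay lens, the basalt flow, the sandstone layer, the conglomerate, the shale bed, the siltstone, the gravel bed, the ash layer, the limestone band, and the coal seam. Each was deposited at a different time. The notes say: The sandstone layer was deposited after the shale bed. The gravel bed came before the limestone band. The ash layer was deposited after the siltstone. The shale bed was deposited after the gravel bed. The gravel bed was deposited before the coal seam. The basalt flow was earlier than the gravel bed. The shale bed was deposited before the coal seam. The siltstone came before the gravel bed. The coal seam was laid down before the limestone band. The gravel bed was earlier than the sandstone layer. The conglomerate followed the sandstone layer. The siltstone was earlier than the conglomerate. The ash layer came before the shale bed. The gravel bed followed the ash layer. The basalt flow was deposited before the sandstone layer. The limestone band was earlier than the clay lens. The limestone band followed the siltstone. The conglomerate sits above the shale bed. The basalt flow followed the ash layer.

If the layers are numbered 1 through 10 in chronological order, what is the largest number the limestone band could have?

9

The limestone band must come before the clay lens — 1 layer forced after it.
Everything else can be placed before the limestone band in some valid order, so the limestone band can sit as late as position 10 − 1 = 9.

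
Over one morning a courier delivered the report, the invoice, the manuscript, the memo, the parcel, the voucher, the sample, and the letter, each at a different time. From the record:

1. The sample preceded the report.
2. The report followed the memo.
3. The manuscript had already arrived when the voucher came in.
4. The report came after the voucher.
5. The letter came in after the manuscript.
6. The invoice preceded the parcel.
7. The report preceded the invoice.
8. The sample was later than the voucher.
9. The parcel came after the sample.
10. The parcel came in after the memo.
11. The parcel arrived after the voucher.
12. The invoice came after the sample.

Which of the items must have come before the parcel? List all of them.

Directly stated before the parcel: the invoice, the memo, the sample, and the voucher.
The manuscript reaches the parcel via the manuscript → the voucher → the parcel.
The report reaches the parcel via the report → the invoice → the parcel.
No chain forces the letter ahead of the parcel.

the invoice, the manuscript, the memo, the report, the sample, the voucher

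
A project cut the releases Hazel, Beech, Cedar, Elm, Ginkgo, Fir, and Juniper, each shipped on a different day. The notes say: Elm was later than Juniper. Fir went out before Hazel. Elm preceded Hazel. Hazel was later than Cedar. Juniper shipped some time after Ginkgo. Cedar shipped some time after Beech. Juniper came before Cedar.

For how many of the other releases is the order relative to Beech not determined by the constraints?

Forced after Beech: Cedar and Hazel.
That leaves Elm, Fir, Ginkgo, and Juniper with no forced order relative to Beech — 4.

4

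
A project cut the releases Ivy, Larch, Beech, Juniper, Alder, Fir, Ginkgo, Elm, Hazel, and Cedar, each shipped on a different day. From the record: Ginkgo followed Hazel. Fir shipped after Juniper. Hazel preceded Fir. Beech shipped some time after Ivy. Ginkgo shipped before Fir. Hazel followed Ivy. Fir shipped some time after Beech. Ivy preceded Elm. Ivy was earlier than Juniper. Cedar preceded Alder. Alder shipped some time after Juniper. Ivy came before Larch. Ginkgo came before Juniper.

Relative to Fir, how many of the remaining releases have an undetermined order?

4

Forced before Fir: Beech, Ginkgo, Hazel, Ivy, and Juniper.
That leaves Alder, Cedar, Elm, and Larch with no forced order relative to Fir — 4.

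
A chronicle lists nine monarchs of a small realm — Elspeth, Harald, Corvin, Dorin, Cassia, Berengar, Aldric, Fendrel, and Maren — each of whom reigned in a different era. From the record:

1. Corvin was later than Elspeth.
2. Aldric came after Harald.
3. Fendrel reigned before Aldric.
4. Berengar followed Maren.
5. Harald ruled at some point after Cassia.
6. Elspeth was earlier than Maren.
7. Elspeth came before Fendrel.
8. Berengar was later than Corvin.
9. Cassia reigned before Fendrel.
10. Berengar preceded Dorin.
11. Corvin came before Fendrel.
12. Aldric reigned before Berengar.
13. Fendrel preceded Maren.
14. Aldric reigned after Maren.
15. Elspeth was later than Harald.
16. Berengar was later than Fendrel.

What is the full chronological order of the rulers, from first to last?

The constraints fix every adjacent pair, so only one ordering works:
Cassia → Harald → Elspeth → Corvin → Fendrel → Maren → Aldric → Berengar → Dorin.

Cassia, Harald, Elspeth, Corvin, Fendrel, Maren, Aldric, Berengar, Dorin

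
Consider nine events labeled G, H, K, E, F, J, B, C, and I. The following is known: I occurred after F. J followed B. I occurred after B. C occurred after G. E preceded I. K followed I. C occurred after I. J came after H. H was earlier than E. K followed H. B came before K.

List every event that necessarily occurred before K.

Directly stated before K: B, H, and I.
E reaches K via E → I → K.
F reaches K via F → I → K.
No chain forces C (or any of the others) ahead of K.

B, E, F, H, I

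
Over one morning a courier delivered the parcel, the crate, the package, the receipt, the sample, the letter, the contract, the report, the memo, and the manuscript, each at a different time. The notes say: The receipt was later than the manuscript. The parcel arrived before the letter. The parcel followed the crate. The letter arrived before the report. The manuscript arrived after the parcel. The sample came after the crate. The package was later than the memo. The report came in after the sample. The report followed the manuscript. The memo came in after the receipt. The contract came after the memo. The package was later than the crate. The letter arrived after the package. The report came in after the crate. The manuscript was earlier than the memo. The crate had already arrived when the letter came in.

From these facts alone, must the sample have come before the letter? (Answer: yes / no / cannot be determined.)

cannot be determined

No chain of stated constraints runs from the sample to the letter, and none runs from the letter to the sample either.
So the relative order of the sample and the letter is not fixed by the given facts.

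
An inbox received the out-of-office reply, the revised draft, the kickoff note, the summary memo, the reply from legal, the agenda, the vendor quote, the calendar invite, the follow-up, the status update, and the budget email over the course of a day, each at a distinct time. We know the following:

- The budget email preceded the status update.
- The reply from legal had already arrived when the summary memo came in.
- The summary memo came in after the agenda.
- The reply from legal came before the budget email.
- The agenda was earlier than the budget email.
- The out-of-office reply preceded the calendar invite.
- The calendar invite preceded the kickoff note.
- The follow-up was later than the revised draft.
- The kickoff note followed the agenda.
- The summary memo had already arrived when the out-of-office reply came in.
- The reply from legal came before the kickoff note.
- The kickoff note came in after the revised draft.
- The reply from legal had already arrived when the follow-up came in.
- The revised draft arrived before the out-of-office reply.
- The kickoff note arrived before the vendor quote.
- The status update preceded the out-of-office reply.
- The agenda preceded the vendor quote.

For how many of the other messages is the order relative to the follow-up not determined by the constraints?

8

Forced before the follow-up: the reply from legal and the revised draft.
That leaves the agenda, the budget email, the calendar invite, the kickoff note, the out-of-office reply, the status update, the summary memo, and the vendor quote with no forced order relative to the follow-up — 8.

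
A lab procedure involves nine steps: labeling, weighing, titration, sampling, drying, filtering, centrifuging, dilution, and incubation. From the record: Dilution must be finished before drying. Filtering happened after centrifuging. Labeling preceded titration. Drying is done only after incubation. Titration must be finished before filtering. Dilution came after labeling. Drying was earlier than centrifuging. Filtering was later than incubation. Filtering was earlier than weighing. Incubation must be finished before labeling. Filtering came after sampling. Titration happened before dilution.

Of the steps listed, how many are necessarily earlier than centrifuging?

5

Directly stated before centrifuging: drying.
Dilution reaches centrifuging via dilution → drying → centrifuging.
Incubation reaches centrifuging via incubation → drying → centrifuging.
Labeling reaches centrifuging via labeling → dilution → drying → centrifuging.
Likewise titration reaches centrifuging by chaining the stated constraints.
No chain forces filtering (or any of the others) ahead of centrifuging.
That's dilution, drying, incubation, labeling, and titration — 5 in all.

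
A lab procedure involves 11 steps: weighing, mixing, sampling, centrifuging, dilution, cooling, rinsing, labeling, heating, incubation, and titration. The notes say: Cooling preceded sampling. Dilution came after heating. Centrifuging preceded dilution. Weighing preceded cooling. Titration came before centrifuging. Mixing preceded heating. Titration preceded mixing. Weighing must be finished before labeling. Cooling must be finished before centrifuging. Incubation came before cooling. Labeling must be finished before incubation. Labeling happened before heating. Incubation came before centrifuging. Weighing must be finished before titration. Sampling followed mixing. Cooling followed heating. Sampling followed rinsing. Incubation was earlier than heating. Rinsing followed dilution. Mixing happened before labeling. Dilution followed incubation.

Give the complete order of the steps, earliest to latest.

The constraints fix every adjacent pair, so only one ordering works:
weighing → titration → mixing → labeling → incubation → heating → cooling → centrifuging → dilution → rinsing → sampling.

weighing, titration, mixing, labeling, incubation, heating, cooling, centrifuging, dilution, rinsing, sampling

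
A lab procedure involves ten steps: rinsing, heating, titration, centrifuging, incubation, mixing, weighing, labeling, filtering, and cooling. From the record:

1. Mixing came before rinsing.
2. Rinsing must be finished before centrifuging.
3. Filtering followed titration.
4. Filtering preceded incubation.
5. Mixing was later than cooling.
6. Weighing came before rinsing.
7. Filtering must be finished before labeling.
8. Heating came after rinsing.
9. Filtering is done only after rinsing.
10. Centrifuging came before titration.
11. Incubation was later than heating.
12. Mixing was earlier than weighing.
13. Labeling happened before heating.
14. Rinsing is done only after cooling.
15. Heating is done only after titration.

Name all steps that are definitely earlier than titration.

Directly stated before titration: centrifuging.
Cooling reaches titration via cooling → rinsing → centrifuging → titration.
Mixing reaches titration via mixing → rinsing → centrifuging → titration.
Rinsing reaches titration via rinsing → centrifuging → titration.
Likewise weighing reaches titration by chaining the stated constraints.
No chain forces filtering (or any of the others) ahead of titration.

centrifuging, cooling, mixing, rinsing, weighing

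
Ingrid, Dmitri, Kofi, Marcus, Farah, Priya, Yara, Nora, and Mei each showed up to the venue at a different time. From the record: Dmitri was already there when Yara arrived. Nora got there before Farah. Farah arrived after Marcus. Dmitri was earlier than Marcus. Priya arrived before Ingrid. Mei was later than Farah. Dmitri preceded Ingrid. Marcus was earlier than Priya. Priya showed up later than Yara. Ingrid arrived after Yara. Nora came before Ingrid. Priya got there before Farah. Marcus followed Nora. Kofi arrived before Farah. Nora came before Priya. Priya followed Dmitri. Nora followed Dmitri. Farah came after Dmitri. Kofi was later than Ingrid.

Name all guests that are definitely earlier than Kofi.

Directly stated before Kofi: Ingrid.
Dmitri reaches Kofi via Dmitri → Ingrid → Kofi.
Marcus reaches Kofi via Marcus → Priya → Ingrid → Kofi.
Nora reaches Kofi via Nora → Ingrid → Kofi.
Likewise Priya and Yara each reach Kofi by chaining the stated constraints.
No chain forces Farah (or any of the others) ahead of Kofi.

Dmitri, Ingrid, Marcus, Nora, Priya, Yara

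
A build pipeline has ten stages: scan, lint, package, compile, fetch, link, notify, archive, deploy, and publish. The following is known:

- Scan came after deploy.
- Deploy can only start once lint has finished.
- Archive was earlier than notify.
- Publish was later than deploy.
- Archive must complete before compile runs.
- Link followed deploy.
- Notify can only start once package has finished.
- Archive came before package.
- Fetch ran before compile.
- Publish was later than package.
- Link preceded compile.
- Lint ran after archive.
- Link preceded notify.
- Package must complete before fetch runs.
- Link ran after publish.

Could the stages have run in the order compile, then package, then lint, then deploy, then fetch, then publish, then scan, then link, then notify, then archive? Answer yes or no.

The constraints require archive before notify, but in the proposed sequence notify appears ahead of archive. That one violation is enough.

no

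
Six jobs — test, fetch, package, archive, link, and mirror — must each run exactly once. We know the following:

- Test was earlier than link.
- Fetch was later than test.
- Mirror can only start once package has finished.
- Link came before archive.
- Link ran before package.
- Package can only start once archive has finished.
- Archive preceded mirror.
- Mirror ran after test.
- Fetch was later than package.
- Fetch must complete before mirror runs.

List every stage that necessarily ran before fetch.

archive, link, package, test

Directly stated before fetch: package and test.
Archive reaches fetch via archive → package → fetch.
Link reaches fetch via link → package → fetch.
No chain forces mirror ahead of fetch.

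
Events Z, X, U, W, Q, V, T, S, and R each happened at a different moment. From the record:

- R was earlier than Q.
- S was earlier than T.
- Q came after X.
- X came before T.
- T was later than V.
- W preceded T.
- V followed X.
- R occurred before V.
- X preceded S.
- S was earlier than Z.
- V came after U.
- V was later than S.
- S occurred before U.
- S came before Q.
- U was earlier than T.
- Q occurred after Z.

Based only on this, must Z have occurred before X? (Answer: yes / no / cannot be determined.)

no

Tracing the constraints gives X → S → Z, so X must come before Z.
That means Z cannot be before X.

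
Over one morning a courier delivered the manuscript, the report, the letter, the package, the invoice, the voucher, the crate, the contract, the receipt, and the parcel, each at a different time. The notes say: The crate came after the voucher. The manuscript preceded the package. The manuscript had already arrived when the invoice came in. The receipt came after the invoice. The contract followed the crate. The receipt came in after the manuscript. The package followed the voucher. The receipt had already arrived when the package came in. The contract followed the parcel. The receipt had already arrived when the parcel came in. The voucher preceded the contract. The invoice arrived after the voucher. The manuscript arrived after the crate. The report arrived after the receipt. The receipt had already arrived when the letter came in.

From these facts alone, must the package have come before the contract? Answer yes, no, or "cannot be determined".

No chain of stated constraints runs from the package to the contract, and none runs from the contract to the package either.
So the relative order of the package and the contract is not fixed by the given facts.

cannot be determined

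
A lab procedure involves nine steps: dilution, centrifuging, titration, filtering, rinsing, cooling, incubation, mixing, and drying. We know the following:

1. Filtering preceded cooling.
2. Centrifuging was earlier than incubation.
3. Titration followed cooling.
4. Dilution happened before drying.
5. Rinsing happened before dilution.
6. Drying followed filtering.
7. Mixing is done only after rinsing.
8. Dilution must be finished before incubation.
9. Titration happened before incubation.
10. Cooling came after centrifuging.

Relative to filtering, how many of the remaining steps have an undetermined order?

4

Forced after filtering: cooling, drying, incubation, and titration.
That leaves centrifuging, dilution, mixing, and rinsing with no forced order relative to filtering — 4.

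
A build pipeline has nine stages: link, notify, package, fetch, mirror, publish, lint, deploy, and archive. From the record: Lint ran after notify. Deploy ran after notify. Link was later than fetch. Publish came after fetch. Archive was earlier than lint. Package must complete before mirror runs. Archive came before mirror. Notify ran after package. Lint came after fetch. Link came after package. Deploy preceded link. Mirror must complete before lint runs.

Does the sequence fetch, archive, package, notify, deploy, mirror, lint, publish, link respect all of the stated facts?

yes

Check each stated constraint against the proposed order — e.g. fetch is ahead of publish; fetch is ahead of link. Every pair is in the required order; nothing is violated.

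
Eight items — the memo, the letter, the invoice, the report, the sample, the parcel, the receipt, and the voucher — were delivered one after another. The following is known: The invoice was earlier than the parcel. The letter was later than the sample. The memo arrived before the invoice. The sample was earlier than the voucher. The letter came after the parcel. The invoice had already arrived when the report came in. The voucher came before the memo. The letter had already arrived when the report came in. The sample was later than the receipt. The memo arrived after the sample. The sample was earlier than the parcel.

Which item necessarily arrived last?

Every other item has a chain of constraints placing it before the report, so the report is last.

the report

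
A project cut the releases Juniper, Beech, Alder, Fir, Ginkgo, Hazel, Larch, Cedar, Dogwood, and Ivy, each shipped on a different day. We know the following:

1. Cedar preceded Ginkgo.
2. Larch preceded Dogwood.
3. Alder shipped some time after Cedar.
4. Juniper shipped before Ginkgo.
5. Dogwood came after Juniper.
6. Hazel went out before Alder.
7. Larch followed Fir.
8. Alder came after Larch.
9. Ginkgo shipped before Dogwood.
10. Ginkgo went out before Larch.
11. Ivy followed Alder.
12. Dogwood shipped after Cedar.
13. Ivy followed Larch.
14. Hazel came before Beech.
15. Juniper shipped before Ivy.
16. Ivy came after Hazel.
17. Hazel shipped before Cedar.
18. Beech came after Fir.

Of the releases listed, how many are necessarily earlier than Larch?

5

Directly stated before Larch: Fir and Ginkgo.
Cedar reaches Larch via Cedar → Ginkgo → Larch.
Hazel reaches Larch via Hazel → Cedar → Ginkgo → Larch.
Juniper reaches Larch via Juniper → Ginkgo → Larch.
No chain forces Alder (or any of the others) ahead of Larch.
That's Cedar, Fir, Ginkgo, Hazel, and Juniper — 5 in all.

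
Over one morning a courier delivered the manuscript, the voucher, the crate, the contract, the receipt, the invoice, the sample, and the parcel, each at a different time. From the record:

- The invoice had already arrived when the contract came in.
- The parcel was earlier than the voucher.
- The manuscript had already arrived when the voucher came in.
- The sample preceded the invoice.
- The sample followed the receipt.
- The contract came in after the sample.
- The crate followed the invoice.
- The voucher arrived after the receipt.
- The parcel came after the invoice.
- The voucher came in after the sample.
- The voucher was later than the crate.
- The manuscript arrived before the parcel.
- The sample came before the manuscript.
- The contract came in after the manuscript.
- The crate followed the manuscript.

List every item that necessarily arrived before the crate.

Directly stated before the crate: the invoice and the manuscript.
The receipt reaches the crate via the receipt → the sample → the invoice → the crate.
The sample reaches the crate via the sample → the invoice → the crate.
No chain forces the contract (or any of the others) ahead of the crate.

the invoice, the manuscript, the receipt, the sample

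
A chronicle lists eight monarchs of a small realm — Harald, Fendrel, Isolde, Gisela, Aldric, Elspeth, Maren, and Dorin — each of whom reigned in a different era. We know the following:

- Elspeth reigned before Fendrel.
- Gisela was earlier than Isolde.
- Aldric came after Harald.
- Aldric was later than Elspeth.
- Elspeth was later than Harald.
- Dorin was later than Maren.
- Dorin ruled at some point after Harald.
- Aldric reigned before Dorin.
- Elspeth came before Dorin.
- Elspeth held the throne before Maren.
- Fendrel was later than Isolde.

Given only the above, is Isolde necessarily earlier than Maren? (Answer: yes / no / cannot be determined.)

cannot be determined

No chain of stated constraints runs from Isolde to Maren, and none runs from Maren to Isolde either.
So the relative order of Isolde and Maren is not fixed by the given facts.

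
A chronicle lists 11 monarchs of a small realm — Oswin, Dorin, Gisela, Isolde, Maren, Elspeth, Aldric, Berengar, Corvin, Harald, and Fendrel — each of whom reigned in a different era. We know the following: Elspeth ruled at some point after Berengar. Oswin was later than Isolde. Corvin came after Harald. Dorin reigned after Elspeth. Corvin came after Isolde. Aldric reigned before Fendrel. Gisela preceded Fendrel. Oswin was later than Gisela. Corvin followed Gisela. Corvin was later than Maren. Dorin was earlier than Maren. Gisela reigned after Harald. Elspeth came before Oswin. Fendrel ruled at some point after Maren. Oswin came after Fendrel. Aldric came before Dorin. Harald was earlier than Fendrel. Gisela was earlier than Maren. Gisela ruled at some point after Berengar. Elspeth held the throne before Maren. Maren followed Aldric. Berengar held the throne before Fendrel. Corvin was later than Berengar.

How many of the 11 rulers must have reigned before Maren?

Directly stated before Maren: Aldric, Dorin, Elspeth, and Gisela.
Berengar reaches Maren via Berengar → Elspeth → Maren.
Harald reaches Maren via Harald → Gisela → Maren.
No chain forces Isolde (or any of the others) ahead of Maren.
That's Aldric, Berengar, Dorin, Elspeth, Gisela, and Harald — 6 in all.

6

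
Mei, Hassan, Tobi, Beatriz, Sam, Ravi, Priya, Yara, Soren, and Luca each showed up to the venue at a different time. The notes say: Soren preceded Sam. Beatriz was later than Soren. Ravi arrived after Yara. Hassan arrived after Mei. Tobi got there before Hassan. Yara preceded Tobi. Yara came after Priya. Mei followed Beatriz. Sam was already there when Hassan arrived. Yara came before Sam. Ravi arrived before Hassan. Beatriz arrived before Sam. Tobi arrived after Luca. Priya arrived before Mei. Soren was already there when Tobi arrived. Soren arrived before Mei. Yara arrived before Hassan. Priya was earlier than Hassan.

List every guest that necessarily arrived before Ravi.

Directly stated before Ravi: Yara.
Priya reaches Ravi via Priya → Yara → Ravi.
No chain forces Beatriz (or any of the others) ahead of Ravi.

Priya, Yara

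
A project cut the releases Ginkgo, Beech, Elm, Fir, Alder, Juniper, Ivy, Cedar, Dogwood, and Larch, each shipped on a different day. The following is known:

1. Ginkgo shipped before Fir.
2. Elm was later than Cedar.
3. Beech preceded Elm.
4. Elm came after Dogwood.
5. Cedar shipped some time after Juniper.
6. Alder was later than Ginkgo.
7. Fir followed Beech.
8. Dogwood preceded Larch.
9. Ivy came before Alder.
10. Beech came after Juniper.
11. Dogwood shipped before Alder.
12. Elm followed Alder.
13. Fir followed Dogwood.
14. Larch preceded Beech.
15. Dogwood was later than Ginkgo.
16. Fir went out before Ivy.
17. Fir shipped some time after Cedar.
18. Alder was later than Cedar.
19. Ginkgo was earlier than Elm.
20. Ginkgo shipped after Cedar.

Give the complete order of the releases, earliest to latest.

The constraints fix every adjacent pair, so only one ordering works:
Juniper → Cedar → Ginkgo → Dogwood → Larch → Beech → Fir → Ivy → Alder → Elm.

Juniper, Cedar, Ginkgo, Dogwood, Larch, Beech, Fir, Ivy, Alder, Elm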